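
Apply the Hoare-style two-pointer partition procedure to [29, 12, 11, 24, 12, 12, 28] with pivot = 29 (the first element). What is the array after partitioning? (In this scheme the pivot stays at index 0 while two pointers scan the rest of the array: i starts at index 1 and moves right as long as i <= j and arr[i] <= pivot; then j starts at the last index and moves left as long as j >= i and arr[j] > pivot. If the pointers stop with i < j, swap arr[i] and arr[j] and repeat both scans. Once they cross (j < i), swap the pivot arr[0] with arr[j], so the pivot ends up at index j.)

Hoare-style two-pointer partition with pivot = 29:

Initial array: [29, 12, 11, 24, 12, 12, 28]

Pointers start at i = 1, j = 6.
i ends at 7, j ends at 6: the pointers have crossed (j < i), so scanning stops.

Swap pivot arr[0] with arr[6] to place pivot at position 6: [28, 12, 11, 24, 12, 12, 29]
Pivot position: 6

After partitioning with pivot 29, the array becomes [28, 12, 11, 24, 12, 12, 29]. The pivot is placed at index 6. All elements to the left of the pivot are <= 29, and all elements to the right are > 29.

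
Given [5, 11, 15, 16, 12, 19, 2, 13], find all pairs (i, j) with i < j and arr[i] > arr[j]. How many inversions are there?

Finding inversions in [5, 11, 15, 16, 12, 19, 2, 13]:

(0, 6): arr[0]=5 > arr[6]=2
(1, 6): arr[1]=11 > arr[6]=2
(2, 4): arr[2]=15 > arr[4]=12
(2, 6): arr[2]=15 > arr[6]=2
(2, 7): arr[2]=15 > arr[7]=13
(3, 4): arr[3]=16 > arr[4]=12
(3, 6): arr[3]=16 > arr[6]=2
(3, 7): arr[3]=16 > arr[7]=13
(4, 6): arr[4]=12 > arr[6]=2
(5, 6): arr[5]=19 > arr[6]=2
(5, 7): arr[5]=19 > arr[7]=13

Total inversions: 11

The array has 11 inversion(s): (0,6), (1,6), (2,4), (2,6), (2,7), (3,4), (3,6), (3,7), (4,6), (5,6), (5,7). Each pair (i,j) satisfies i < j and arr[i] > arr[j].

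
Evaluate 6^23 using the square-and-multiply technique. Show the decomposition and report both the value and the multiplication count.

Computing 6^23 by squaring (build up from 6^1; each line after the first costs one multiplication):

6^1 = 6
6^2 = (6^1)^2 = 6^2 = 36
6^4 = (6^2)^2 = 36^2 = 1296
6^5 = 6 * 6^4 = 6 * 1296 = 7776
6^10 = (6^5)^2 = 7776^2 = 60466176
6^11 = 6 * 6^10 = 6 * 60466176 = 362797056
6^22 = (6^11)^2 = 362797056^2 = 131621703842267136
6^23 = 6 * 6^22 = 6 * 131621703842267136 = 789730223053602816

Result: 789730223053602816
Multiplications needed: 7 (7 lines after 6^1)

6^23 = 789730223053602816. Using exponentiation by squaring, this requires 7 multiplications. The key idea: if the exponent is even, square the half-power; if odd, multiply by the base once.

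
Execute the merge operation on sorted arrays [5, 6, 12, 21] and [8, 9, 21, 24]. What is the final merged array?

Merging process:

Compare 5 vs 8: take 5 from left. Merged: [5]
Compare 6 vs 8: take 6 from left. Merged: [5, 6]
Compare 12 vs 8: take 8 from right. Merged: [5, 6, 8]
Compare 12 vs 9: take 9 from right. Merged: [5, 6, 8, 9]
Compare 12 vs 21: take 12 from left. Merged: [5, 6, 8, 9, 12]
Compare 21 vs 21: take 21 from left. Merged: [5, 6, 8, 9, 12, 21]
Append remaining from right: [21, 24]. Merged: [5, 6, 8, 9, 12, 21, 21, 24]

Final merged array: [5, 6, 8, 9, 12, 21, 21, 24]
Total comparisons: 6

The merged array is [5, 6, 8, 9, 12, 21, 21, 24], requiring 6 comparisons. The merge step runs in O(n) time where n is the total number of elements.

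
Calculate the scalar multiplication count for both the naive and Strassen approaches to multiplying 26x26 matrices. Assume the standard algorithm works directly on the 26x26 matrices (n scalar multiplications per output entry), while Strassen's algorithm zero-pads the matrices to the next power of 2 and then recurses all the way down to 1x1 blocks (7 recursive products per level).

Matrix multiplication for 26x26 matrices:

Strassen's algorithm requires power-of-2 dimensions. Pad 26x26 to 32x32 (next power of 2).

Standard algorithm: 26^3 = 17576 multiplications
Strassen's algorithm: 7^(log2(32)) = 7^5 = 16807 multiplications
Savings: 17576 - 16807 = 769 multiplications

Standard: 17576 multiplications (26^3). Strassen: 16807 multiplications (7^5, after padding to 32x32). Strassen reduces 8 recursive multiplications to 7 at each level.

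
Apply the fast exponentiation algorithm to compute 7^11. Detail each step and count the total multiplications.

Computing 7^11 by squaring (build up from 7^1; each line after the first costs one multiplication):

7^1 = 7
7^2 = (7^1)^2 = 7^2 = 49
7^4 = (7^2)^2 = 49^2 = 2401
7^5 = 7 * 7^4 = 7 * 2401 = 16807
7^10 = (7^5)^2 = 16807^2 = 282475249
7^11 = 7 * 7^10 = 7 * 282475249 = 1977326743

Result: 1977326743
Multiplications needed: 5 (5 lines after 7^1)

7^11 = 1977326743. Using exponentiation by squaring, this requires 5 multiplications. The key idea: if the exponent is even, square the half-power; if odd, multiply by the base once.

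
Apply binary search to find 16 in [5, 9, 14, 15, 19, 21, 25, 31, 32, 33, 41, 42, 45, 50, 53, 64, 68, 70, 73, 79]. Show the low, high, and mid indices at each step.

Binary search for 16 in [5, 9, 14, 15, 19, 21, 25, 31, 32, 33, 41, 42, 45, 50, 53, 64, 68, 70, 73, 79]:

lo=0, hi=19, mid=9, arr[mid]=33 -> 33 > 16, search left half
lo=0, hi=8, mid=4, arr[mid]=19 -> 19 > 16, search left half
lo=0, hi=3, mid=1, arr[mid]=9 -> 9 < 16, search right half
lo=2, hi=3, mid=2, arr[mid]=14 -> 14 < 16, search right half
lo=3, hi=3, mid=3, arr[mid]=15 -> 15 < 16, search right half
lo=4 > hi=3, target 16 not found

Binary search determines that 16 is not in the array after 5 comparisons. The search space was exhausted without finding the target.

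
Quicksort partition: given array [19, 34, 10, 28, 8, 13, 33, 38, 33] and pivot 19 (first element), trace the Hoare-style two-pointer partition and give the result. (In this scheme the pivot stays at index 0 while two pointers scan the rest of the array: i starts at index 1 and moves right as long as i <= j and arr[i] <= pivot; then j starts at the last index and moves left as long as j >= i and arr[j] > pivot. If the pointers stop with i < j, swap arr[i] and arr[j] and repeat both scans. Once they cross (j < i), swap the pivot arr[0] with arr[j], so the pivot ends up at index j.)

Hoare-style two-pointer partition with pivot = 19:

Initial array: [19, 34, 10, 28, 8, 13, 33, 38, 33]

Pointers start at i = 1, j = 8.
i stops at index 1 (arr[1]=34 > 19), j stops at index 5 (arr[5]=13 <= 19): swap arr[1] and arr[5], array becomes [19, 13, 10, 28, 8, 34, 33, 38, 33]
i stops at index 3 (arr[3]=28 > 19), j stops at index 4 (arr[4]=8 <= 19): swap arr[3] and arr[4], array becomes [19, 13, 10, 8, 28, 34, 33, 38, 33]
i ends at 4, j ends at 3: the pointers have crossed (j < i), so scanning stops.

Swap pivot arr[0] with arr[3] to place pivot at position 3: [8, 13, 10, 19, 28, 34, 33, 38, 33]
Pivot position: 3

After partitioning with pivot 19, the array becomes [8, 13, 10, 19, 28, 34, 33, 38, 33]. The pivot is placed at index 3. All elements to the left of the pivot are <= 19, and all elements to the right are > 19.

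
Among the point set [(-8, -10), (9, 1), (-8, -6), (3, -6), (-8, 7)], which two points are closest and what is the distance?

Computing all pairwise distances among 5 points:

d((-8, -10), (9, 1)) = 20.2485
d((-8, -10), (-8, -6)) = 4.0 <-- minimum
d((-8, -10), (3, -6)) = 11.7047
d((-8, -10), (-8, 7)) = 17.0
d((9, 1), (-8, -6)) = 18.3848
d((9, 1), (3, -6)) = 9.2195
d((9, 1), (-8, 7)) = 18.0278
d((-8, -6), (3, -6)) = 11.0
d((-8, -6), (-8, 7)) = 13.0
d((3, -6), (-8, 7)) = 17.0294

Closest pair: (-8, -10) and (-8, -6) with distance 4.0

The closest pair is (-8, -10) and (-8, -6) with Euclidean distance 4.0. For 5 points, brute-force pairwise comparison is shown above. For large n, the divide-and-conquer algorithm (sort by x, recurse on halves, check the dividing strip) achieves O(n log n).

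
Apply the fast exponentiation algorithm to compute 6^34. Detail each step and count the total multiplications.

Computing 6^34 by squaring (build up from 6^1; each line after the first costs one multiplication):

6^1 = 6
6^2 = (6^1)^2 = 6^2 = 36
6^4 = (6^2)^2 = 36^2 = 1296
6^8 = (6^4)^2 = 1296^2 = 1679616
6^16 = (6^8)^2 = 1679616^2 = 2821109907456
6^17 = 6 * 6^16 = 6 * 2821109907456 = 16926659444736
6^34 = (6^17)^2 = 16926659444736^2 = 286511799958070431838109696

Result: 286511799958070431838109696
Multiplications needed: 6 (6 lines after 6^1)

6^34 = 286511799958070431838109696. Using exponentiation by squaring, this requires 6 multiplications. The key idea: if the exponent is even, square the half-power; if odd, multiply by the base once.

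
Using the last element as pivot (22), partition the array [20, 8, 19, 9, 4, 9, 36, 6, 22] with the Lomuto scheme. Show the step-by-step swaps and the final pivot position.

Lomuto partition with pivot = 22:

Initial array: [20, 8, 19, 9, 4, 9, 36, 6, 22]

arr[0]=20 <= 22: swap with position 0, array becomes [20, 8, 19, 9, 4, 9, 36, 6, 22]
arr[1]=8 <= 22: swap with position 1, array becomes [20, 8, 19, 9, 4, 9, 36, 6, 22]
arr[2]=19 <= 22: swap with position 2, array becomes [20, 8, 19, 9, 4, 9, 36, 6, 22]
arr[3]=9 <= 22: swap with position 3, array becomes [20, 8, 19, 9, 4, 9, 36, 6, 22]
arr[4]=4 <= 22: swap with position 4, array becomes [20, 8, 19, 9, 4, 9, 36, 6, 22]
arr[5]=9 <= 22: swap with position 5, array becomes [20, 8, 19, 9, 4, 9, 36, 6, 22]
arr[6]=36 > 22: no swap
arr[7]=6 <= 22: swap with position 6, array becomes [20, 8, 19, 9, 4, 9, 6, 36, 22]

Place pivot at position 7: [20, 8, 19, 9, 4, 9, 6, 22, 36]
Pivot position: 7

After partitioning with pivot 22, the array becomes [20, 8, 19, 9, 4, 9, 6, 22, 36]. The pivot is placed at index 7. All elements to the left of the pivot are <= 22, and all elements to the right are > 22.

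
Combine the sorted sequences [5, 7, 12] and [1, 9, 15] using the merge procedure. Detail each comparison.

Merging process:

Compare 5 vs 1: take 1 from right. Merged: [1]
Compare 5 vs 9: take 5 from left. Merged: [1, 5]
Compare 7 vs 9: take 7 from left. Merged: [1, 5, 7]
Compare 12 vs 9: take 9 from right. Merged: [1, 5, 7, 9]
Compare 12 vs 15: take 12 from left. Merged: [1, 5, 7, 9, 12]
Append remaining from right: [15]. Merged: [1, 5, 7, 9, 12, 15]

Final merged array: [1, 5, 7, 9, 12, 15]
Total comparisons: 5

The merged array is [1, 5, 7, 9, 12, 15], requiring 5 comparisons. The merge step runs in O(n) time where n is the total number of elements.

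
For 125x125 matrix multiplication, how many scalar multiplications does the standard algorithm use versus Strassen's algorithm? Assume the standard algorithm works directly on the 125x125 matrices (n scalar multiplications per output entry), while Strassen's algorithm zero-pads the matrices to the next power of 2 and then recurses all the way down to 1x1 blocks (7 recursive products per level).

Matrix multiplication for 125x125 matrices:

Strassen's algorithm requires power-of-2 dimensions. Pad 125x125 to 128x128 (next power of 2).

Standard algorithm: 125^3 = 1953125 multiplications
Strassen's algorithm: 7^(log2(128)) = 7^7 = 823543 multiplications
Savings: 1953125 - 823543 = 1129582 multiplications

Standard: 1953125 multiplications (125^3). Strassen: 823543 multiplications (7^7, after padding to 128x128). Strassen reduces 8 recursive multiplications to 7 at each level.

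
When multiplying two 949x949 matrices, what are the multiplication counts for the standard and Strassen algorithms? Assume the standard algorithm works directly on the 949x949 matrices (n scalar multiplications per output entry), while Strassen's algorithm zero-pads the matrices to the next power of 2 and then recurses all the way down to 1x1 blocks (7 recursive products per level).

Matrix multiplication for 949x949 matrices:

Strassen's algorithm requires power-of-2 dimensions. Pad 949x949 to 1024x1024 (next power of 2).

Standard algorithm: 949^3 = 854670349 multiplications
Strassen's algorithm: 7^(log2(1024)) = 7^10 = 282475249 multiplications
Savings: 854670349 - 282475249 = 572195100 multiplications

Standard: 854670349 multiplications (949^3). Strassen: 282475249 multiplications (7^10, after padding to 1024x1024). Strassen reduces 8 recursive multiplications to 7 at each level.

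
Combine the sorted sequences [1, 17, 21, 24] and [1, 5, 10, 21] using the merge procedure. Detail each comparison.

Merging process:

Compare 1 vs 1: take 1 from left. Merged: [1]
Compare 17 vs 1: take 1 from right. Merged: [1, 1]
Compare 17 vs 5: take 5 from right. Merged: [1, 1, 5]
Compare 17 vs 10: take 10 from right. Merged: [1, 1, 5, 10]
Compare 17 vs 21: take 17 from left. Merged: [1, 1, 5, 10, 17]
Compare 21 vs 21: take 21 from left. Merged: [1, 1, 5, 10, 17, 21]
Compare 24 vs 21: take 21 from right. Merged: [1, 1, 5, 10, 17, 21, 21]
Append remaining from left: [24]. Merged: [1, 1, 5, 10, 17, 21, 21, 24]

Final merged array: [1, 1, 5, 10, 17, 21, 21, 24]
Total comparisons: 7

The merged array is [1, 1, 5, 10, 17, 21, 21, 24], requiring 7 comparisons. The merge step runs in O(n) time where n is the total number of elements.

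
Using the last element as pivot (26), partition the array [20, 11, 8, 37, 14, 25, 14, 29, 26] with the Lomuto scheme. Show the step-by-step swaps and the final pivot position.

Lomuto partition with pivot = 26:

Initial array: [20, 11, 8, 37, 14, 25, 14, 29, 26]

arr[0]=20 <= 26: swap with position 0, array becomes [20, 11, 8, 37, 14, 25, 14, 29, 26]
arr[1]=11 <= 26: swap with position 1, array becomes [20, 11, 8, 37, 14, 25, 14, 29, 26]
arr[2]=8 <= 26: swap with position 2, array becomes [20, 11, 8, 37, 14, 25, 14, 29, 26]
arr[3]=37 > 26: no swap
arr[4]=14 <= 26: swap with position 3, array becomes [20, 11, 8, 14, 37, 25, 14, 29, 26]
arr[5]=25 <= 26: swap with position 4, array becomes [20, 11, 8, 14, 25, 37, 14, 29, 26]
arr[6]=14 <= 26: swap with position 5, array becomes [20, 11, 8, 14, 25, 14, 37, 29, 26]
arr[7]=29 > 26: no swap

Place pivot at position 6: [20, 11, 8, 14, 25, 14, 26, 29, 37]
Pivot position: 6

After partitioning with pivot 26, the array becomes [20, 11, 8, 14, 25, 14, 26, 29, 37]. The pivot is placed at index 6. All elements to the left of the pivot are <= 26, and all elements to the right are > 26.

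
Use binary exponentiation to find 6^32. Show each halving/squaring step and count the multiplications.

Computing 6^32 by squaring (build up from 6^1; each line after the first costs one multiplication):

6^1 = 6
6^2 = (6^1)^2 = 6^2 = 36
6^4 = (6^2)^2 = 36^2 = 1296
6^8 = (6^4)^2 = 1296^2 = 1679616
6^16 = (6^8)^2 = 1679616^2 = 2821109907456
6^32 = (6^16)^2 = 2821109907456^2 = 7958661109946400884391936

Result: 7958661109946400884391936
Multiplications needed: 5 (5 lines after 6^1)

6^32 = 7958661109946400884391936. Using exponentiation by squaring, this requires 5 multiplications. The key idea: if the exponent is even, square the half-power; if odd, multiply by the base once.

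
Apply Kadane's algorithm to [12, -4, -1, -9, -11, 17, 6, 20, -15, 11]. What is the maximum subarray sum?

Using Kadane's algorithm on [12, -4, -1, -9, -11, 17, 6, 20, -15, 11]:

Scanning through the array:
Position 1 (value -4): max_ending_here = 8, max_so_far = 12
Position 2 (value -1): max_ending_here = 7, max_so_far = 12
Position 3 (value -9): max_ending_here = -2, max_so_far = 12
Position 4 (value -11): max_ending_here = -11, max_so_far = 12
Position 5 (value 17): max_ending_here = 17, max_so_far = 17
Position 6 (value 6): max_ending_here = 23, max_so_far = 23
Position 7 (value 20): max_ending_here = 43, max_so_far = 43
Position 8 (value -15): max_ending_here = 28, max_so_far = 43
Position 9 (value 11): max_ending_here = 39, max_so_far = 43

Maximum subarray: [17, 6, 20]
Maximum sum: 43

The maximum subarray is [17, 6, 20] with sum 43. This subarray runs from index 5 to index 7.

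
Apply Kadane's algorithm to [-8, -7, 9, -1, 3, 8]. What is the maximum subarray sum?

Using Kadane's algorithm on [-8, -7, 9, -1, 3, 8]:

Scanning through the array:
Position 1 (value -7): max_ending_here = -7, max_so_far = -7
Position 2 (value 9): max_ending_here = 9, max_so_far = 9
Position 3 (value -1): max_ending_here = 8, max_so_far = 9
Position 4 (value 3): max_ending_here = 11, max_so_far = 11
Position 5 (value 8): max_ending_here = 19, max_so_far = 19

Maximum subarray: [9, -1, 3, 8]
Maximum sum: 19

The maximum subarray is [9, -1, 3, 8] with sum 19. This subarray runs from index 2 to index 5.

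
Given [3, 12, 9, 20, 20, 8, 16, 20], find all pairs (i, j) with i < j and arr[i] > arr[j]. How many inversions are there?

Finding inversions in [3, 12, 9, 20, 20, 8, 16, 20]:

(1, 2): arr[1]=12 > arr[2]=9
(1, 5): arr[1]=12 > arr[5]=8
(2, 5): arr[2]=9 > arr[5]=8
(3, 5): arr[3]=20 > arr[5]=8
(3, 6): arr[3]=20 > arr[6]=16
(4, 5): arr[4]=20 > arr[5]=8
(4, 6): arr[4]=20 > arr[6]=16

Total inversions: 7

The array has 7 inversion(s): (1,2), (1,5), (2,5), (3,5), (3,6), (4,5), (4,6). Each pair (i,j) satisfies i < j and arr[i] > arr[j].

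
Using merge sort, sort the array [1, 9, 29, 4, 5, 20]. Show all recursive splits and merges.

Merge sort trace:

Split: [1, 9, 29, 4, 5, 20] -> [1, 9, 29] and [4, 5, 20]
  Split: [1, 9, 29] -> [1] and [9, 29]
    Split: [9, 29] -> [9] and [29]
    Merge: [9] + [29] -> [9, 29]
  Merge: [1] + [9, 29] -> [1, 9, 29]
  Split: [4, 5, 20] -> [4] and [5, 20]
    Split: [5, 20] -> [5] and [20]
    Merge: [5] + [20] -> [5, 20]
  Merge: [4] + [5, 20] -> [4, 5, 20]
Merge: [1, 9, 29] + [4, 5, 20] -> [1, 4, 5, 9, 20, 29]

Final sorted array: [1, 4, 5, 9, 20, 29]

The merge sort proceeds by recursively splitting the array and merging sorted halves.
After all merges, the sorted array is [1, 4, 5, 9, 20, 29].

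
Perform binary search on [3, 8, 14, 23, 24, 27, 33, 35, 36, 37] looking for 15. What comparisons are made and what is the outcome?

Binary search for 15 in [3, 8, 14, 23, 24, 27, 33, 35, 36, 37]:

lo=0, hi=9, mid=4, arr[mid]=24 -> 24 > 15, search left half
lo=0, hi=3, mid=1, arr[mid]=8 -> 8 < 15, search right half
lo=2, hi=3, mid=2, arr[mid]=14 -> 14 < 15, search right half
lo=3, hi=3, mid=3, arr[mid]=23 -> 23 > 15, search left half
lo=3 > hi=2, target 15 not found

Binary search determines that 15 is not in the array after 4 comparisons. The search space was exhausted without finding the target.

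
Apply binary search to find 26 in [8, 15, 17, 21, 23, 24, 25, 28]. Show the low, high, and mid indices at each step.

Binary search for 26 in [8, 15, 17, 21, 23, 24, 25, 28]:

lo=0, hi=7, mid=3, arr[mid]=21 -> 21 < 26, search right half
lo=4, hi=7, mid=5, arr[mid]=24 -> 24 < 26, search right half
lo=6, hi=7, mid=6, arr[mid]=25 -> 25 < 26, search right half
lo=7, hi=7, mid=7, arr[mid]=28 -> 28 > 26, search left half
lo=7 > hi=6, target 26 not found

Binary search determines that 26 is not in the array after 4 comparisons. The search space was exhausted without finding the target.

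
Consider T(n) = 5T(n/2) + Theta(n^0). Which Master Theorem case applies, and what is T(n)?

Master Theorem for T(n) = 5T(n/2) + O(n^0):

a = 5, b = 2, c = 0
log_b(a) = log_2(5) = 2.3219

Case 1: c = 0 < log_2(5) = 2.3219
T(n) = O(n^(log_2 5))

For T(n) = 5T(n/2) + O(n^0): log_2(5) = 2.3219. This is Case 1 of the Master Theorem (c < log_b(a), work dominated by leaves), giving O(n^(log_2 5)).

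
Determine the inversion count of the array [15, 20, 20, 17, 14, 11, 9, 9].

Finding inversions in [15, 20, 20, 17, 14, 11, 9, 9]:

(0, 4): arr[0]=15 > arr[4]=14
(0, 5): arr[0]=15 > arr[5]=11
(0, 6): arr[0]=15 > arr[6]=9
(0, 7): arr[0]=15 > arr[7]=9
(1, 3): arr[1]=20 > arr[3]=17
(1, 4): arr[1]=20 > arr[4]=14
(1, 5): arr[1]=20 > arr[5]=11
(1, 6): arr[1]=20 > arr[6]=9
(1, 7): arr[1]=20 > arr[7]=9
(2, 3): arr[2]=20 > arr[3]=17
(2, 4): arr[2]=20 > arr[4]=14
(2, 5): arr[2]=20 > arr[5]=11
(2, 6): arr[2]=20 > arr[6]=9
(2, 7): arr[2]=20 > arr[7]=9
(3, 4): arr[3]=17 > arr[4]=14
(3, 5): arr[3]=17 > arr[5]=11
(3, 6): arr[3]=17 > arr[6]=9
(3, 7): arr[3]=17 > arr[7]=9
(4, 5): arr[4]=14 > arr[5]=11
(4, 6): arr[4]=14 > arr[6]=9
(4, 7): arr[4]=14 > arr[7]=9
(5, 6): arr[5]=11 > arr[6]=9
(5, 7): arr[5]=11 > arr[7]=9

Total inversions: 23

The array has 23 inversion(s): (0,4), (0,5), (0,6), (0,7), (1,3), (1,4), (1,5), (1,6), (1,7), (2,3), (2,4), (2,5), (2,6), (2,7), (3,4), (3,5), (3,6), (3,7), (4,5), (4,6), (4,7), (5,6), (5,7). Each pair (i,j) satisfies i < j and arr[i] > arr[j].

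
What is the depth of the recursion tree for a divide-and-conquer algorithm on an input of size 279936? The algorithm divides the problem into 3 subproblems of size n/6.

For divide and conquer with division factor 6:

Problem sizes at each level:
Level 0: 279936
Level 1: 46656
Level 2: 7776
Level 3: 1296
Level 4: 216
Level 5: 36
Level 6: 6
Level 7: 1

The root is level 0 and the size-1 base case is level 7 (the tree spans levels 0 through 7, i.e. 8 levels counting the root), so the depth is the number of divisions: log_6(279936) = 7

The recursion tree depth is log_6(279936) = 7. At each level, the problem size is divided by 6, so it takes 7 divisions to reduce to a base case of size 1. The algorithm makes 3 recursive calls at each level.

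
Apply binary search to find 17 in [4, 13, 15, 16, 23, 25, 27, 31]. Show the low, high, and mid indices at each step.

Binary search for 17 in [4, 13, 15, 16, 23, 25, 27, 31]:

lo=0, hi=7, mid=3, arr[mid]=16 -> 16 < 17, search right half
lo=4, hi=7, mid=5, arr[mid]=25 -> 25 > 17, search left half
lo=4, hi=4, mid=4, arr[mid]=23 -> 23 > 17, search left half
lo=4 > hi=3, target 17 not found

Binary search determines that 17 is not in the array after 3 comparisons. The search space was exhausted without finding the target.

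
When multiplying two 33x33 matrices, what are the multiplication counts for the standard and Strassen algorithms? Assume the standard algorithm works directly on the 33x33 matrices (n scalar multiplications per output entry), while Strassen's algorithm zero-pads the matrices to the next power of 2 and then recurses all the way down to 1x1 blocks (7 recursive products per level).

Matrix multiplication for 33x33 matrices:

Strassen's algorithm requires power-of-2 dimensions. Pad 33x33 to 64x64 (next power of 2).

Standard algorithm: 33^3 = 35937 multiplications
Strassen's algorithm: 7^(log2(64)) = 7^6 = 117649 multiplications
Difference: 35937 - 117649 = -81712 (Strassen uses MORE here due to padding overhead — for small or just-over-power-of-2 n, padding can outweigh the per-level savings)

Standard: 35937 multiplications (33^3). Strassen: 117649 multiplications (7^6, after padding to 64x64). Strassen reduces 8 recursive multiplications to 7 at each level.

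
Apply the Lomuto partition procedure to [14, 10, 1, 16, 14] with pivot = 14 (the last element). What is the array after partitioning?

Lomuto partition with pivot = 14:

Initial array: [14, 10, 1, 16, 14]

arr[0]=14 <= 14: swap with position 0, array becomes [14, 10, 1, 16, 14]
arr[1]=10 <= 14: swap with position 1, array becomes [14, 10, 1, 16, 14]
arr[2]=1 <= 14: swap with position 2, array becomes [14, 10, 1, 16, 14]
arr[3]=16 > 14: no swap

Place pivot at position 3: [14, 10, 1, 14, 16]
Pivot position: 3

After partitioning with pivot 14, the array becomes [14, 10, 1, 14, 16]. The pivot is placed at index 3. All elements to the left of the pivot are <= 14, and all elements to the right are > 14.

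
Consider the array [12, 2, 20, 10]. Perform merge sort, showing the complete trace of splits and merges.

Merge sort trace:

Split: [12, 2, 20, 10] -> [12, 2] and [20, 10]
  Split: [12, 2] -> [12] and [2]
  Merge: [12] + [2] -> [2, 12]
  Split: [20, 10] -> [20] and [10]
  Merge: [20] + [10] -> [10, 20]
Merge: [2, 12] + [10, 20] -> [2, 10, 12, 20]

Final sorted array: [2, 10, 12, 20]

The merge sort proceeds by recursively splitting the array and merging sorted halves.
After all merges, the sorted array is [2, 10, 12, 20].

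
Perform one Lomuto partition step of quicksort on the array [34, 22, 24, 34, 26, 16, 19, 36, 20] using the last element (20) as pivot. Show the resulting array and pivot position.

Lomuto partition with pivot = 20:

Initial array: [34, 22, 24, 34, 26, 16, 19, 36, 20]

arr[0]=34 > 20: no swap
arr[1]=22 > 20: no swap
arr[2]=24 > 20: no swap
arr[3]=34 > 20: no swap
arr[4]=26 > 20: no swap
arr[5]=16 <= 20: swap with position 0, array becomes [16, 22, 24, 34, 26, 34, 19, 36, 20]
arr[6]=19 <= 20: swap with position 1, array becomes [16, 19, 24, 34, 26, 34, 22, 36, 20]
arr[7]=36 > 20: no swap

Place pivot at position 2: [16, 19, 20, 34, 26, 34, 22, 36, 24]
Pivot position: 2

After partitioning with pivot 20, the array becomes [16, 19, 20, 34, 26, 34, 22, 36, 24]. The pivot is placed at index 2. All elements to the left of the pivot are <= 20, and all elements to the right are > 20.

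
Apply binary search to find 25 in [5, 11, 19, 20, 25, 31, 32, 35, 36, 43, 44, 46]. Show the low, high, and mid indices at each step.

Binary search for 25 in [5, 11, 19, 20, 25, 31, 32, 35, 36, 43, 44, 46]:

lo=0, hi=11, mid=5, arr[mid]=31 -> 31 > 25, search left half
lo=0, hi=4, mid=2, arr[mid]=19 -> 19 < 25, search right half
lo=3, hi=4, mid=3, arr[mid]=20 -> 20 < 25, search right half
lo=4, hi=4, mid=4, arr[mid]=25 -> Found target at index 4!

Binary search finds 25 at index 4 after 4 comparisons. The search repeatedly halves the search space by comparing with the middle element.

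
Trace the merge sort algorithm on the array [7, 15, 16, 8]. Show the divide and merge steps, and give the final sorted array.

Merge sort trace:

Split: [7, 15, 16, 8] -> [7, 15] and [16, 8]
  Split: [7, 15] -> [7] and [15]
  Merge: [7] + [15] -> [7, 15]
  Split: [16, 8] -> [16] and [8]
  Merge: [16] + [8] -> [8, 16]
Merge: [7, 15] + [8, 16] -> [7, 8, 15, 16]

Final sorted array: [7, 8, 15, 16]

The merge sort proceeds by recursively splitting the array and merging sorted halves.
After all merges, the sorted array is [7, 8, 15, 16].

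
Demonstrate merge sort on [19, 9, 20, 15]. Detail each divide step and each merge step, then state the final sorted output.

Merge sort trace:

Split: [19, 9, 20, 15] -> [19, 9] and [20, 15]
  Split: [19, 9] -> [19] and [9]
  Merge: [19] + [9] -> [9, 19]
  Split: [20, 15] -> [20] and [15]
  Merge: [20] + [15] -> [15, 20]
Merge: [9, 19] + [15, 20] -> [9, 15, 19, 20]

Final sorted array: [9, 15, 19, 20]

The merge sort proceeds by recursively splitting the array and merging sorted halves.
After all merges, the sorted array is [9, 15, 19, 20].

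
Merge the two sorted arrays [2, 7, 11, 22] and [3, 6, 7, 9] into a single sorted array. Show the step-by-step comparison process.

Merging process:

Compare 2 vs 3: take 2 from left. Merged: [2]
Compare 7 vs 3: take 3 from right. Merged: [2, 3]
Compare 7 vs 6: take 6 from right. Merged: [2, 3, 6]
Compare 7 vs 7: take 7 from left. Merged: [2, 3, 6, 7]
Compare 11 vs 7: take 7 from right. Merged: [2, 3, 6, 7, 7]
Compare 11 vs 9: take 9 from right. Merged: [2, 3, 6, 7, 7, 9]
Append remaining from left: [11, 22]. Merged: [2, 3, 6, 7, 7, 9, 11, 22]

Final merged array: [2, 3, 6, 7, 7, 9, 11, 22]
Total comparisons: 6

The merged array is [2, 3, 6, 7, 7, 9, 11, 22], requiring 6 comparisons. The merge step runs in O(n) time where n is the total number of elements.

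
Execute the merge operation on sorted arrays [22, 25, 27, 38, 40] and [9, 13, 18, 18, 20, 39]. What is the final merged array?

Merging process:

Compare 22 vs 9: take 9 from right. Merged: [9]
Compare 22 vs 13: take 13 from right. Merged: [9, 13]
Compare 22 vs 18: take 18 from right. Merged: [9, 13, 18]
Compare 22 vs 18: take 18 from right. Merged: [9, 13, 18, 18]
Compare 22 vs 20: take 20 from right. Merged: [9, 13, 18, 18, 20]
Compare 22 vs 39: take 22 from left. Merged: [9, 13, 18, 18, 20, 22]
Compare 25 vs 39: take 25 from left. Merged: [9, 13, 18, 18, 20, 22, 25]
Compare 27 vs 39: take 27 from left. Merged: [9, 13, 18, 18, 20, 22, 25, 27]
Compare 38 vs 39: take 38 from left. Merged: [9, 13, 18, 18, 20, 22, 25, 27, 38]
Compare 40 vs 39: take 39 from right. Merged: [9, 13, 18, 18, 20, 22, 25, 27, 38, 39]
Append remaining from left: [40]. Merged: [9, 13, 18, 18, 20, 22, 25, 27, 38, 39, 40]

Final merged array: [9, 13, 18, 18, 20, 22, 25, 27, 38, 39, 40]
Total comparisons: 10

The merged array is [9, 13, 18, 18, 20, 22, 25, 27, 38, 39, 40], requiring 10 comparisons. The merge step runs in O(n) time where n is the total number of elements.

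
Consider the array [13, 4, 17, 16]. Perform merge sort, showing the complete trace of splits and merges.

Merge sort trace:

Split: [13, 4, 17, 16] -> [13, 4] and [17, 16]
  Split: [13, 4] -> [13] and [4]
  Merge: [13] + [4] -> [4, 13]
  Split: [17, 16] -> [17] and [16]
  Merge: [17] + [16] -> [16, 17]
Merge: [4, 13] + [16, 17] -> [4, 13, 16, 17]

Final sorted array: [4, 13, 16, 17]

The merge sort proceeds by recursively splitting the array and merging sorted halves.
After all merges, the sorted array is [4, 13, 16, 17].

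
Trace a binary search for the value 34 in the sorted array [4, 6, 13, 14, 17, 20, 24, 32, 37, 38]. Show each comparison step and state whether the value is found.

Binary search for 34 in [4, 6, 13, 14, 17, 20, 24, 32, 37, 38]:

lo=0, hi=9, mid=4, arr[mid]=17 -> 17 < 34, search right half
lo=5, hi=9, mid=7, arr[mid]=32 -> 32 < 34, search right half
lo=8, hi=9, mid=8, arr[mid]=37 -> 37 > 34, search left half
lo=8 > hi=7, target 34 not found

Binary search determines that 34 is not in the array after 3 comparisons. The search space was exhausted without finding the target.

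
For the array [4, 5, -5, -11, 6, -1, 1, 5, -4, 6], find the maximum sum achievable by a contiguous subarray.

Using Kadane's algorithm on [4, 5, -5, -11, 6, -1, 1, 5, -4, 6]:

Scanning through the array:
Position 1 (value 5): max_ending_here = 9, max_so_far = 9
Position 2 (value -5): max_ending_here = 4, max_so_far = 9
Position 3 (value -11): max_ending_here = -7, max_so_far = 9
Position 4 (value 6): max_ending_here = 6, max_so_far = 9
Position 5 (value -1): max_ending_here = 5, max_so_far = 9
Position 6 (value 1): max_ending_here = 6, max_so_far = 9
Position 7 (value 5): max_ending_here = 11, max_so_far = 11
Position 8 (value -4): max_ending_here = 7, max_so_far = 11
Position 9 (value 6): max_ending_here = 13, max_so_far = 13

Maximum subarray: [6, -1, 1, 5, -4, 6]
Maximum sum: 13

The maximum subarray is [6, -1, 1, 5, -4, 6] with sum 13. This subarray runs from index 4 to index 9.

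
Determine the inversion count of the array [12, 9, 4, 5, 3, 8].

Finding inversions in [12, 9, 4, 5, 3, 8]:

(0, 1): arr[0]=12 > arr[1]=9
(0, 2): arr[0]=12 > arr[2]=4
(0, 3): arr[0]=12 > arr[3]=5
(0, 4): arr[0]=12 > arr[4]=3
(0, 5): arr[0]=12 > arr[5]=8
(1, 2): arr[1]=9 > arr[2]=4
(1, 3): arr[1]=9 > arr[3]=5
(1, 4): arr[1]=9 > arr[4]=3
(1, 5): arr[1]=9 > arr[5]=8
(2, 4): arr[2]=4 > arr[4]=3
(3, 4): arr[3]=5 > arr[4]=3

Total inversions: 11

The array has 11 inversion(s): (0,1), (0,2), (0,3), (0,4), (0,5), (1,2), (1,3), (1,4), (1,5), (2,4), (3,4). Each pair (i,j) satisfies i < j and arr[i] > arr[j].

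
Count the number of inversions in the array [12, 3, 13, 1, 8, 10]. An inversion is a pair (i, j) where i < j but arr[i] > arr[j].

Finding inversions in [12, 3, 13, 1, 8, 10]:

(0, 1): arr[0]=12 > arr[1]=3
(0, 3): arr[0]=12 > arr[3]=1
(0, 4): arr[0]=12 > arr[4]=8
(0, 5): arr[0]=12 > arr[5]=10
(1, 3): arr[1]=3 > arr[3]=1
(2, 3): arr[2]=13 > arr[3]=1
(2, 4): arr[2]=13 > arr[4]=8
(2, 5): arr[2]=13 > arr[5]=10

Total inversions: 8

The array has 8 inversion(s): (0,1), (0,3), (0,4), (0,5), (1,3), (2,3), (2,4), (2,5). Each pair (i,j) satisfies i < j and arr[i] > arr[j].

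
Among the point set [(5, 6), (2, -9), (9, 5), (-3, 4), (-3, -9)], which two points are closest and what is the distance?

Computing all pairwise distances among 5 points:

d((5, 6), (2, -9)) = 15.2971
d((5, 6), (9, 5)) = 4.1231 <-- minimum
d((5, 6), (-3, 4)) = 8.2462
d((5, 6), (-3, -9)) = 17.0
d((2, -9), (9, 5)) = 15.6525
d((2, -9), (-3, 4)) = 13.9284
d((2, -9), (-3, -9)) = 5.0
d((9, 5), (-3, 4)) = 12.0416
d((9, 5), (-3, -9)) = 18.4391
d((-3, 4), (-3, -9)) = 13.0

Closest pair: (5, 6) and (9, 5) with distance 4.1231

The closest pair is (5, 6) and (9, 5) with Euclidean distance 4.1231. For 5 points, brute-force pairwise comparison is shown above. For large n, the divide-and-conquer algorithm (sort by x, recurse on halves, check the dividing strip) achieves O(n log n).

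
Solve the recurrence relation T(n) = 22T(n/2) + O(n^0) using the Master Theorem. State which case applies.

Master Theorem for T(n) = 22T(n/2) + O(n^0):

a = 22, b = 2, c = 0
log_b(a) = log_2(22) = 4.4594

Case 1: c = 0 < log_2(22) = 4.4594
T(n) = O(n^(log_2 22))

For T(n) = 22T(n/2) + O(n^0): log_2(22) = 4.4594. This is Case 1 of the Master Theorem (c < log_b(a), work dominated by leaves), giving O(n^(log_2 22)).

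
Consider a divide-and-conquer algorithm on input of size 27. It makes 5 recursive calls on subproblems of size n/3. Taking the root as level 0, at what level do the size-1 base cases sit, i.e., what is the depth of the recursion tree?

For divide and conquer with division factor 3:

Problem sizes at each level:
Level 0: 27
Level 1: 9
Level 2: 3
Level 3: 1

The root is level 0 and the size-1 base case is level 3 (the tree spans levels 0 through 3, i.e. 4 levels counting the root), so the depth is the number of divisions: log_3(27) = 3

The recursion tree depth is log_3(27) = 3. At each level, the problem size is divided by 3, so it takes 3 divisions to reduce to a base case of size 1. The algorithm makes 5 recursive calls at each level.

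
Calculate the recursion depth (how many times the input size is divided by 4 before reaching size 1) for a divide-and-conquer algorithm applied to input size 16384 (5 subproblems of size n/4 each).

For divide and conquer with division factor 4:

Problem sizes at each level:
Level 0: 16384
Level 1: 4096
Level 2: 1024
Level 3: 256
Level 4: 64
Level 5: 16
Level 6: 4
Level 7: 1

The root is level 0 and the size-1 base case is level 7 (the tree spans levels 0 through 7, i.e. 8 levels counting the root), so the depth is the number of divisions: log_4(16384) = 7

The recursion tree depth is log_4(16384) = 7. At each level, the problem size is divided by 4, so it takes 7 divisions to reduce to a base case of size 1. The algorithm makes 5 recursive calls at each level.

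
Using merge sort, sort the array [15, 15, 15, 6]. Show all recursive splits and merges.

Merge sort trace:

Split: [15, 15, 15, 6] -> [15, 15] and [15, 6]
  Split: [15, 15] -> [15] and [15]
  Merge: [15] + [15] -> [15, 15]
  Split: [15, 6] -> [15] and [6]
  Merge: [15] + [6] -> [6, 15]
Merge: [15, 15] + [6, 15] -> [6, 15, 15, 15]

Final sorted array: [6, 15, 15, 15]

The merge sort proceeds by recursively splitting the array and merging sorted halves.
After all merges, the sorted array is [6, 15, 15, 15].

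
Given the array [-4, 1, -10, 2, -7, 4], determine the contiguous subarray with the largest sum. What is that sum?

Using Kadane's algorithm on [-4, 1, -10, 2, -7, 4]:

Scanning through the array:
Position 1 (value 1): max_ending_here = 1, max_so_far = 1
Position 2 (value -10): max_ending_here = -9, max_so_far = 1
Position 3 (value 2): max_ending_here = 2, max_so_far = 2
Position 4 (value -7): max_ending_here = -5, max_so_far = 2
Position 5 (value 4): max_ending_here = 4, max_so_far = 4

Maximum subarray: [4]
Maximum sum: 4

The maximum subarray is [4] with sum 4. This subarray runs from index 5 to index 5.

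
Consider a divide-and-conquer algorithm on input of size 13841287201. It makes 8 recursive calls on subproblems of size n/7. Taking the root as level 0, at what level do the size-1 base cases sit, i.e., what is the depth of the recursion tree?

For divide and conquer with division factor 7:

Problem sizes at each level:
Level 0: 13841287201
Level 1: 1977326743
Level 2: 282475249
Level 3: 40353607
Level 4: 5764801
Level 5: 823543
Level 6: 117649
Level 7: 16807
Level 8: 2401
Level 9: 343
Level 10: 49
Level 11: 7
Level 12: 1

The root is level 0 and the size-1 base case is level 12 (the tree spans levels 0 through 12, i.e. 13 levels counting the root), so the depth is the number of divisions: log_7(13841287201) = 12

The recursion tree depth is log_7(13841287201) = 12. At each level, the problem size is divided by 7, so it takes 12 divisions to reduce to a base case of size 1. The algorithm makes 8 recursive calls at each level.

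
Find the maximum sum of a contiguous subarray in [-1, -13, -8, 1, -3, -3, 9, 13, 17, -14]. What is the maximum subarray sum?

Using Kadane's algorithm on [-1, -13, -8, 1, -3, -3, 9, 13, 17, -14]:

Scanning through the array:
Position 1 (value -13): max_ending_here = -13, max_so_far = -1
Position 2 (value -8): max_ending_here = -8, max_so_far = -1
Position 3 (value 1): max_ending_here = 1, max_so_far = 1
Position 4 (value -3): max_ending_here = -2, max_so_far = 1
Position 5 (value -3): max_ending_here = -3, max_so_far = 1
Position 6 (value 9): max_ending_here = 9, max_so_far = 9
Position 7 (value 13): max_ending_here = 22, max_so_far = 22
Position 8 (value 17): max_ending_here = 39, max_so_far = 39
Position 9 (value -14): max_ending_here = 25, max_so_far = 39

Maximum subarray: [9, 13, 17]
Maximum sum: 39

The maximum subarray is [9, 13, 17] with sum 39. This subarray runs from index 6 to index 8.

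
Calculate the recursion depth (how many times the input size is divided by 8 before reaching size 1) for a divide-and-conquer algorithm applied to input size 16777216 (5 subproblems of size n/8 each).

For divide and conquer with division factor 8:

Problem sizes at each level:
Level 0: 16777216
Level 1: 2097152
Level 2: 262144
Level 3: 32768
Level 4: 4096
Level 5: 512
Level 6: 64
Level 7: 8
Level 8: 1

The root is level 0 and the size-1 base case is level 8 (the tree spans levels 0 through 8, i.e. 9 levels counting the root), so the depth is the number of divisions: log_8(16777216) = 8

The recursion tree depth is log_8(16777216) = 8. At each level, the problem size is divided by 8, so it takes 8 divisions to reduce to a base case of size 1. The algorithm makes 5 recursive calls at each level.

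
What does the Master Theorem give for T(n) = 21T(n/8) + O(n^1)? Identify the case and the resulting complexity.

Master Theorem for T(n) = 21T(n/8) + O(n^1):

a = 21, b = 8, c = 1
log_b(a) = log_8(21) = 1.4641

Case 1: c = 1 < log_8(21) = 1.4641
T(n) = O(n^(log_8 21))

For T(n) = 21T(n/8) + O(n^1): log_8(21) = 1.4641. This is Case 1 of the Master Theorem (c < log_b(a), work dominated by leaves), giving O(n^(log_8 21)).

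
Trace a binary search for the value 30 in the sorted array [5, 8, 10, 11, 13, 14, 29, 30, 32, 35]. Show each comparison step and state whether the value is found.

Binary search for 30 in [5, 8, 10, 11, 13, 14, 29, 30, 32, 35]:

lo=0, hi=9, mid=4, arr[mid]=13 -> 13 < 30, search right half
lo=5, hi=9, mid=7, arr[mid]=30 -> Found target at index 7!

Binary search finds 30 at index 7 after 2 comparisons. The search repeatedly halves the search space by comparing with the middle element.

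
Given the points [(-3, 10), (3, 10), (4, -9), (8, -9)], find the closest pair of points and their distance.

Computing all pairwise distances among 4 points:

d((-3, 10), (3, 10)) = 6.0
d((-3, 10), (4, -9)) = 20.2485
d((-3, 10), (8, -9)) = 21.9545
d((3, 10), (4, -9)) = 19.0263
d((3, 10), (8, -9)) = 19.6469
d((4, -9), (8, -9)) = 4.0 <-- minimum

Closest pair: (4, -9) and (8, -9) with distance 4.0

The closest pair is (4, -9) and (8, -9) with Euclidean distance 4.0. For 4 points, brute-force pairwise comparison is shown above. For large n, the divide-and-conquer algorithm (sort by x, recurse on halves, check the dividing strip) achieves O(n log n).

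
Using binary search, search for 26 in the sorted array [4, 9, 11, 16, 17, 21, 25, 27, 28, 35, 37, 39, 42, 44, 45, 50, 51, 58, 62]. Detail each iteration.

Binary search for 26 in [4, 9, 11, 16, 17, 21, 25, 27, 28, 35, 37, 39, 42, 44, 45, 50, 51, 58, 62]:

lo=0, hi=18, mid=9, arr[mid]=35 -> 35 > 26, search left half
lo=0, hi=8, mid=4, arr[mid]=17 -> 17 < 26, search right half
lo=5, hi=8, mid=6, arr[mid]=25 -> 25 < 26, search right half
lo=7, hi=8, mid=7, arr[mid]=27 -> 27 > 26, search left half
lo=7 > hi=6, target 26 not found

Binary search determines that 26 is not in the array after 4 comparisons. The search space was exhausted without finding the target.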